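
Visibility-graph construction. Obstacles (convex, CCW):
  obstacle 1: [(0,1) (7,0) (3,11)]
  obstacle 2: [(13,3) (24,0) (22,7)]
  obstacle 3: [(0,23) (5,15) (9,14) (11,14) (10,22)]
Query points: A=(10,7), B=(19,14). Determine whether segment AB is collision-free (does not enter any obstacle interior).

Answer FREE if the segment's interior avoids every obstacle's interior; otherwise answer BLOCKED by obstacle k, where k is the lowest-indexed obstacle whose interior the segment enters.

FREE

Obstacle 1 [(0,1) (7,0) (3,11)]:
  edge (0,1)–(7,0): clear
  edge (7,0)–(3,11): clear
  edge (3,11)–(0,1): clear
  midpoint (29/2,21/2) outside
  → clear
Obstacle 2 [(13,3) (24,0) (22,7)]:
  edge (13,3)–(24,0): clear
  edge (24,0)–(22,7): clear
  edge (22,7)–(13,3): clear
  midpoint (29/2,21/2) outside
  → clear
Obstacle 3 [(0,23) (5,15) (9,14) (11,14) (10,22)]:
  edge (0,23)–(5,15): clear
  edge (5,15)–(9,14): clear
  edge (9,14)–(11,14): clear
  edge (11,14)–(10,22): clear
  edge (10,22)–(0,23): clear
  midpoint (29/2,21/2) outside
  → clear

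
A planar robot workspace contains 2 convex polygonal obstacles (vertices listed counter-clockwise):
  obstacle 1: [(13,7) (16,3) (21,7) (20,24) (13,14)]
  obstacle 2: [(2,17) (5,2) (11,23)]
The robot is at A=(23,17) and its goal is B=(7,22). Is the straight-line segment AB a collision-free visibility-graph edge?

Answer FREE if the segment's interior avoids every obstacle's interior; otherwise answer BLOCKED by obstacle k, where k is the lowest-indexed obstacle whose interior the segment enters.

Obstacle 1 [(13,7) (16,3) (21,7) (20,24) (13,14)]:
  edge (13,7)–(16,3): clear
  edge (16,3)–(21,7): clear
  edge (21,7)–(20,24): crosses AB
  edge (20,24)–(13,14): crosses AB
  edge (13,14)–(13,7): clear
  → BLOCKED
Obstacle 2 [(2,17) (5,2) (11,23)]:
  edge (2,17)–(5,2): clear
  edge (5,2)–(11,23): crosses AB
  edge (11,23)–(2,17): crosses AB
  → BLOCKED

BLOCKED by obstacle 1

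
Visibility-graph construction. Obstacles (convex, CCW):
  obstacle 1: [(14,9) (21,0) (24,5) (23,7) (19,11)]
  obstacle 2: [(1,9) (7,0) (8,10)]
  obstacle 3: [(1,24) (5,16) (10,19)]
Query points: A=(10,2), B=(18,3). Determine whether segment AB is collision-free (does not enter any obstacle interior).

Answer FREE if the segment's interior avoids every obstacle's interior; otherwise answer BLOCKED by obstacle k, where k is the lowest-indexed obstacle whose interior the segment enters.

Obstacle 1 [(14,9) (21,0) (24,5) (23,7) (19,11)]:
  edge (14,9)–(21,0): clear
  edge (21,0)–(24,5): clear
  edge (24,5)–(23,7): clear
  edge (23,7)–(19,11): clear
  edge (19,11)–(14,9): clear
  midpoint (14,5/2) outside
  → clear
Obstacle 2 [(1,9) (7,0) (8,10)]:
  edge (1,9)–(7,0): clear
  edge (7,0)–(8,10): clear
  edge (8,10)–(1,9): clear
  midpoint (14,5/2) outside
  → clear
Obstacle 3 [(1,24) (5,16) (10,19)]:
  edge (1,24)–(5,16): clear
  edge (5,16)–(10,19): clear
  edge (10,19)–(1,24): clear
  midpoint (14,5/2) outside
  → clear

FREE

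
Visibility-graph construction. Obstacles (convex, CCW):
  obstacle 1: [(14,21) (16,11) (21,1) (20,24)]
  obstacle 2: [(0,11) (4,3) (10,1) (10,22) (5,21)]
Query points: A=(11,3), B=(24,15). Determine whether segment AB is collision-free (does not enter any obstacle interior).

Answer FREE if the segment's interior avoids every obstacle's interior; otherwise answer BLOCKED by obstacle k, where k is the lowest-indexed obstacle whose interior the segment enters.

BLOCKED by obstacle 1

Obstacle 1 [(14,21) (16,11) (21,1) (20,24)]:
  edge (14,21)–(16,11): clear
  edge (16,11)–(21,1): crosses AB
  edge (21,1)–(20,24): crosses AB
  edge (20,24)–(14,21): clear
  → BLOCKED
Obstacle 2 [(0,11) (4,3) (10,1) (10,22) (5,21)]:
  edge (0,11)–(4,3): clear
  edge (4,3)–(10,1): clear
  edge (10,1)–(10,22): clear
  edge (10,22)–(5,21): clear
  edge (5,21)–(0,11): clear
  midpoint (35/2,9) outside
  → clear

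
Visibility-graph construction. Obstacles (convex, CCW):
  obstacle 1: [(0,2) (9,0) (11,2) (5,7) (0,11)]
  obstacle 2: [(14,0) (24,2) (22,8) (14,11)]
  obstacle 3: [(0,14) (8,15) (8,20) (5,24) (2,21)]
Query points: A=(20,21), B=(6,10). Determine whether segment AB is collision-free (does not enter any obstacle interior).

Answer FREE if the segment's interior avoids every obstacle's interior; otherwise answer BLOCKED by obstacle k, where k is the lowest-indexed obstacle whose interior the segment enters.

Obstacle 1 [(0,2) (9,0) (11,2) (5,7) (0,11)]:
  edge (0,2)–(9,0): clear
  edge (9,0)–(11,2): clear
  edge (11,2)–(5,7): clear
  edge (5,7)–(0,11): clear
  edge (0,11)–(0,2): clear
  midpoint (13,31/2) outside
  → clear
Obstacle 2 [(14,0) (24,2) (22,8) (14,11)]:
  edge (14,0)–(24,2): clear
  edge (24,2)–(22,8): clear
  edge (22,8)–(14,11): clear
  edge (14,11)–(14,0): clear
  midpoint (13,31/2) outside
  → clear
Obstacle 3 [(0,14) (8,15) (8,20) (5,24) (2,21)]:
  edge (0,14)–(8,15): clear
  edge (8,15)–(8,20): clear
  edge (8,20)–(5,24): clear
  edge (5,24)–(2,21): clear
  edge (2,21)–(0,14): clear
  midpoint (13,31/2) outside
  → clear

FREE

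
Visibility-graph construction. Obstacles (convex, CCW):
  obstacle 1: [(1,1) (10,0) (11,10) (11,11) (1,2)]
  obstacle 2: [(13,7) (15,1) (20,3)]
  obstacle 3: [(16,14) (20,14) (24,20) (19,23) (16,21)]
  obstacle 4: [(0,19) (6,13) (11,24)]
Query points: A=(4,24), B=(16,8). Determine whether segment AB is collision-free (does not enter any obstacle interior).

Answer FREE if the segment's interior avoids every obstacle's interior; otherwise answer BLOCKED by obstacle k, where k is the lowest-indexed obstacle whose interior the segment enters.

BLOCKED by obstacle 4

Obstacle 1 [(1,1) (10,0) (11,10) (11,11) (1,2)]:
  edge (1,1)–(10,0): clear
  edge (10,0)–(11,10): clear
  edge (11,10)–(11,11): clear
  edge (11,11)–(1,2): clear
  edge (1,2)–(1,1): clear
  midpoint (10,16) outside
  → clear
Obstacle 2 [(13,7) (15,1) (20,3)]:
  edge (13,7)–(15,1): clear
  edge (15,1)–(20,3): clear
  edge (20,3)–(13,7): clear
  midpoint (10,16) outside
  → clear
Obstacle 3 [(16,14) (20,14) (24,20) (19,23) (16,21)]:
  edge (16,14)–(20,14): clear
  edge (20,14)–(24,20): clear
  edge (24,20)–(19,23): clear
  edge (19,23)–(16,21): clear
  edge (16,21)–(16,14): clear
  midpoint (10,16) outside
  → clear
Obstacle 4 [(0,19) (6,13) (11,24)]:
  edge (0,19)–(6,13): clear
  edge (6,13)–(11,24): crosses AB
  edge (11,24)–(0,19): crosses AB
  → BLOCKED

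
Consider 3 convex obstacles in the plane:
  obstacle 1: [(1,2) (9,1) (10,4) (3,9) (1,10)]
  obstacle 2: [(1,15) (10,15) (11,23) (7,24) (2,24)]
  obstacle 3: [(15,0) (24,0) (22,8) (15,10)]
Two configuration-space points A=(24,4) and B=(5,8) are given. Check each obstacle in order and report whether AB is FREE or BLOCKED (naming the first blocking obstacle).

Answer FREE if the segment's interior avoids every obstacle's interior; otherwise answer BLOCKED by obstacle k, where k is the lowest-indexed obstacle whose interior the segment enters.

Obstacle 1 [(1,2) (9,1) (10,4) (3,9) (1,10)]:
  edge (1,2)–(9,1): clear
  edge (9,1)–(10,4): clear
  edge (10,4)–(3,9): clear
  edge (3,9)–(1,10): clear
  edge (1,10)–(1,2): clear
  midpoint (29/2,6) outside
  → clear
Obstacle 2 [(1,15) (10,15) (11,23) (7,24) (2,24)]:
  edge (1,15)–(10,15): clear
  edge (10,15)–(11,23): clear
  edge (11,23)–(7,24): clear
  edge (7,24)–(2,24): clear
  edge (2,24)–(1,15): clear
  midpoint (29/2,6) outside
  → clear
Obstacle 3 [(15,0) (24,0) (22,8) (15,10)]:
  edge (15,0)–(24,0): clear
  edge (24,0)–(22,8): crosses AB
  edge (22,8)–(15,10): clear
  edge (15,10)–(15,0): crosses AB
  → BLOCKED

BLOCKED by obstacle 3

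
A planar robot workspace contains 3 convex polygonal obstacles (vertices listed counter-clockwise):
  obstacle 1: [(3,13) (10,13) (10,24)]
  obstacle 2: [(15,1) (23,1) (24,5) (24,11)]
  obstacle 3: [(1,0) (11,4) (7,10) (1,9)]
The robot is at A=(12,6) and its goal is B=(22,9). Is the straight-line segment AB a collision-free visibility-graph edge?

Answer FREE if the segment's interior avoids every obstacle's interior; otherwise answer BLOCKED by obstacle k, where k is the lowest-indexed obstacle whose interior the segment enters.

FREE

Obstacle 1 [(3,13) (10,13) (10,24)]:
  edge (3,13)–(10,13): clear
  edge (10,13)–(10,24): clear
  edge (10,24)–(3,13): clear
  midpoint (17,15/2) outside
  → clear
Obstacle 2 [(15,1) (23,1) (24,5) (24,11)]:
  edge (15,1)–(23,1): clear
  edge (23,1)–(24,5): clear
  edge (24,5)–(24,11): clear
  edge (24,11)–(15,1): clear
  midpoint (17,15/2) outside
  → clear
Obstacle 3 [(1,0) (11,4) (7,10) (1,9)]:
  edge (1,0)–(11,4): clear
  edge (11,4)–(7,10): clear
  edge (7,10)–(1,9): clear
  edge (1,9)–(1,0): clear
  midpoint (17,15/2) outside
  → clear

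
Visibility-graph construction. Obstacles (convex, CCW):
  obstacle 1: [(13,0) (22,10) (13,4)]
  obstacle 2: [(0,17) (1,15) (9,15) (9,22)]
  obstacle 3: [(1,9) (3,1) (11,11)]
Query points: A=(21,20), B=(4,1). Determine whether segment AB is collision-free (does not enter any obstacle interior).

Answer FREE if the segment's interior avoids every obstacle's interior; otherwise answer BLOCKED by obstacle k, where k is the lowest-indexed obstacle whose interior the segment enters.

Obstacle 1 [(13,0) (22,10) (13,4)]:
  edge (13,0)–(22,10): clear
  edge (22,10)–(13,4): clear
  edge (13,4)–(13,0): clear
  midpoint (25/2,21/2) outside
  → clear
Obstacle 2 [(0,17) (1,15) (9,15) (9,22)]:
  edge (0,17)–(1,15): clear
  edge (1,15)–(9,15): clear
  edge (9,15)–(9,22): clear
  edge (9,22)–(0,17): clear
  midpoint (25/2,21/2) outside
  → clear
Obstacle 3 [(1,9) (3,1) (11,11)]:
  edge (1,9)–(3,1): clear
  edge (3,1)–(11,11): clear
  edge (11,11)–(1,9): clear
  midpoint (25/2,21/2) outside
  → clear

FREE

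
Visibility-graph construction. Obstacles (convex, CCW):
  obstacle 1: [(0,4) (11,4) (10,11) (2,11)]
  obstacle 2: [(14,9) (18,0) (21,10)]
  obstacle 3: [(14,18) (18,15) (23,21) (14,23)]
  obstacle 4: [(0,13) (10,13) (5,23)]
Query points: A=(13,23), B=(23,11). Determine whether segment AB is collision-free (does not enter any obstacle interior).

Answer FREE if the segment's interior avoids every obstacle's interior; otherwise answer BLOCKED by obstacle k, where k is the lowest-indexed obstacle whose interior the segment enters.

Obstacle 1 [(0,4) (11,4) (10,11) (2,11)]:
  edge (0,4)–(11,4): clear
  edge (11,4)–(10,11): clear
  edge (10,11)–(2,11): clear
  edge (2,11)–(0,4): clear
  midpoint (18,17) outside
  → clear
Obstacle 2 [(14,9) (18,0) (21,10)]:
  edge (14,9)–(18,0): clear
  edge (18,0)–(21,10): clear
  edge (21,10)–(14,9): clear
  midpoint (18,17) outside
  → clear
Obstacle 3 [(14,18) (18,15) (23,21) (14,23)]:
  edge (14,18)–(18,15): clear
  edge (18,15)–(23,21): crosses AB
  edge (23,21)–(14,23): clear
  edge (14,23)–(14,18): crosses AB
  → BLOCKED
Obstacle 4 [(0,13) (10,13) (5,23)]:
  edge (0,13)–(10,13): clear
  edge (10,13)–(5,23): clear
  edge (5,23)–(0,13): clear
  midpoint (18,17) outside
  → clear

BLOCKED by obstacle 3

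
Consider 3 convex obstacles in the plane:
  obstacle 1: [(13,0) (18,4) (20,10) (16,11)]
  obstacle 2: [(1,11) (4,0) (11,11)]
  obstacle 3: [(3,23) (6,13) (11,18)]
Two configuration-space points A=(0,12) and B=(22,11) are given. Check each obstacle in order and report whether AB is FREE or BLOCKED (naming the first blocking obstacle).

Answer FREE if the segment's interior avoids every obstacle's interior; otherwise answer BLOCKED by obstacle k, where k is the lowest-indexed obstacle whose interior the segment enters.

FREE

Obstacle 1 [(13,0) (18,4) (20,10) (16,11)]:
  edge (13,0)–(18,4): clear
  edge (18,4)–(20,10): clear
  edge (20,10)–(16,11): clear
  edge (16,11)–(13,0): clear
  midpoint (11,23/2) outside
  → clear
Obstacle 2 [(1,11) (4,0) (11,11)]:
  edge (1,11)–(4,0): clear
  edge (4,0)–(11,11): clear
  edge (11,11)–(1,11): clear
  midpoint (11,23/2) outside
  → clear
Obstacle 3 [(3,23) (6,13) (11,18)]:
  edge (3,23)–(6,13): clear
  edge (6,13)–(11,18): clear
  edge (11,18)–(3,23): clear
  midpoint (11,23/2) outside
  → clear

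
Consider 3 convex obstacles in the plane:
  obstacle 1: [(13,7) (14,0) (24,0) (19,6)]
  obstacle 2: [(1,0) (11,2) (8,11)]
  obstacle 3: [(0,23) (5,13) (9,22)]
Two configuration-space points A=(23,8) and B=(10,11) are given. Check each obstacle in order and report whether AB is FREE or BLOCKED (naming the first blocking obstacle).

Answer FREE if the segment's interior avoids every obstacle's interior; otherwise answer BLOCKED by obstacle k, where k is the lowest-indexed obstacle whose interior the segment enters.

FREE

Obstacle 1 [(13,7) (14,0) (24,0) (19,6)]:
  edge (13,7)–(14,0): clear
  edge (14,0)–(24,0): clear
  edge (24,0)–(19,6): clear
  edge (19,6)–(13,7): clear
  midpoint (33/2,19/2) outside
  → clear
Obstacle 2 [(1,0) (11,2) (8,11)]:
  edge (1,0)–(11,2): clear
  edge (11,2)–(8,11): clear
  edge (8,11)–(1,0): clear
  midpoint (33/2,19/2) outside
  → clear
Obstacle 3 [(0,23) (5,13) (9,22)]:
  edge (0,23)–(5,13): clear
  edge (5,13)–(9,22): clear
  edge (9,22)–(0,23): clear
  midpoint (33/2,19/2) outside
  → clear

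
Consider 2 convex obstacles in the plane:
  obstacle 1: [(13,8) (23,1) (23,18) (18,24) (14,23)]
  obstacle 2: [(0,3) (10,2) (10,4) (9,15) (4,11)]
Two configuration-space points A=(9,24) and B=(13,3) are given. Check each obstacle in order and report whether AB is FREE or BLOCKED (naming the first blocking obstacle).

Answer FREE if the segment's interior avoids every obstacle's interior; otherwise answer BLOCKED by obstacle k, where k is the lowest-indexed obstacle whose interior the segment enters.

Obstacle 1 [(13,8) (23,1) (23,18) (18,24) (14,23)]:
  edge (13,8)–(23,1): clear
  edge (23,1)–(23,18): clear
  edge (23,18)–(18,24): clear
  edge (18,24)–(14,23): clear
  edge (14,23)–(13,8): clear
  midpoint (11,27/2) outside
  → clear
Obstacle 2 [(0,3) (10,2) (10,4) (9,15) (4,11)]:
  edge (0,3)–(10,2): clear
  edge (10,2)–(10,4): clear
  edge (10,4)–(9,15): clear
  edge (9,15)–(4,11): clear
  edge (4,11)–(0,3): clear
  midpoint (11,27/2) outside
  → clear

FREE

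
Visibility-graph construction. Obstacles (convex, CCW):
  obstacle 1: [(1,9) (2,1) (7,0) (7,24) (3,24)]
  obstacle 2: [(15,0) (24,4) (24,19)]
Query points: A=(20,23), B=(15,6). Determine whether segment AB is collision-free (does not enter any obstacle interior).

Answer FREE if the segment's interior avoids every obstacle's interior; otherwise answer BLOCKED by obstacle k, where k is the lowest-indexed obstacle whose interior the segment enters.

Obstacle 1 [(1,9) (2,1) (7,0) (7,24) (3,24)]:
  edge (1,9)–(2,1): clear
  edge (2,1)–(7,0): clear
  edge (7,0)–(7,24): clear
  edge (7,24)–(3,24): clear
  edge (3,24)–(1,9): clear
  midpoint (35/2,29/2) outside
  → clear
Obstacle 2 [(15,0) (24,4) (24,19)]:
  edge (15,0)–(24,4): clear
  edge (24,4)–(24,19): clear
  edge (24,19)–(15,0): clear
  midpoint (35/2,29/2) outside
  → clear

FREE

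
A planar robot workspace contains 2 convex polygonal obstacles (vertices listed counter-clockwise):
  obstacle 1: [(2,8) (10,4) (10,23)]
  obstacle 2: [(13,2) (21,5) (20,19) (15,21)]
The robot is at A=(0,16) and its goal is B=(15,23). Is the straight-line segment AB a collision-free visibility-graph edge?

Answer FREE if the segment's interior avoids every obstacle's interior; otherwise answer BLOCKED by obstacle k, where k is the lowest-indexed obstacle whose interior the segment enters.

BLOCKED by obstacle 1

Obstacle 1 [(2,8) (10,4) (10,23)]:
  edge (2,8)–(10,4): clear
  edge (10,4)–(10,23): crosses AB
  edge (10,23)–(2,8): crosses AB
  → BLOCKED
Obstacle 2 [(13,2) (21,5) (20,19) (15,21)]:
  edge (13,2)–(21,5): clear
  edge (21,5)–(20,19): clear
  edge (20,19)–(15,21): clear
  edge (15,21)–(13,2): clear
  midpoint (15/2,39/2) outside
  → clear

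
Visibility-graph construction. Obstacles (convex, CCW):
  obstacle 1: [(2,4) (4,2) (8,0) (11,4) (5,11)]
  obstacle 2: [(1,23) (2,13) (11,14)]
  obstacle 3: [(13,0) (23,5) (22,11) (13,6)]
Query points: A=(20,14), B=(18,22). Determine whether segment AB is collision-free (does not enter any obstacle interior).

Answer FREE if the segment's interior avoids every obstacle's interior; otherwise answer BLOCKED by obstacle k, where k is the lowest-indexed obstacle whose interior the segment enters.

Obstacle 1 [(2,4) (4,2) (8,0) (11,4) (5,11)]:
  edge (2,4)–(4,2): clear
  edge (4,2)–(8,0): clear
  edge (8,0)–(11,4): clear
  edge (11,4)–(5,11): clear
  edge (5,11)–(2,4): clear
  midpoint (19,18) outside
  → clear
Obstacle 2 [(1,23) (2,13) (11,14)]:
  edge (1,23)–(2,13): clear
  edge (2,13)–(11,14): clear
  edge (11,14)–(1,23): clear
  midpoint (19,18) outside
  → clear
Obstacle 3 [(13,0) (23,5) (22,11) (13,6)]:
  edge (13,0)–(23,5): clear
  edge (23,5)–(22,11): clear
  edge (22,11)–(13,6): clear
  edge (13,6)–(13,0): clear
  midpoint (19,18) outside
  → clear

FREE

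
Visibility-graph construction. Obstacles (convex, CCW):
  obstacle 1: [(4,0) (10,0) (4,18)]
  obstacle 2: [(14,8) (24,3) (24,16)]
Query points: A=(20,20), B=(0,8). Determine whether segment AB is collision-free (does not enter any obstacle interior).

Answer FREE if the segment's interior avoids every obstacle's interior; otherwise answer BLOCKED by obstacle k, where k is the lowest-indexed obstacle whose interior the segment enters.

Obstacle 1 [(4,0) (10,0) (4,18)]:
  edge (4,0)–(10,0): clear
  edge (10,0)–(4,18): crosses AB
  edge (4,18)–(4,0): crosses AB
  → BLOCKED
Obstacle 2 [(14,8) (24,3) (24,16)]:
  edge (14,8)–(24,3): clear
  edge (24,3)–(24,16): clear
  edge (24,16)–(14,8): clear
  midpoint (10,14) outside
  → clear

BLOCKED by obstacle 1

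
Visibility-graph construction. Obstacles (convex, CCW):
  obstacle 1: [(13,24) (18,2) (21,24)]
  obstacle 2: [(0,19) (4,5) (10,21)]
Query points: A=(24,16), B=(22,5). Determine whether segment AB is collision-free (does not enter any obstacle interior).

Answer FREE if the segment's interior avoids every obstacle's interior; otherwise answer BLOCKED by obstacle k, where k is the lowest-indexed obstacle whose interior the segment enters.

Obstacle 1 [(13,24) (18,2) (21,24)]:
  edge (13,24)–(18,2): clear
  edge (18,2)–(21,24): clear
  edge (21,24)–(13,24): clear
  midpoint (23,21/2) outside
  → clear
Obstacle 2 [(0,19) (4,5) (10,21)]:
  edge (0,19)–(4,5): clear
  edge (4,5)–(10,21): clear
  edge (10,21)–(0,19): clear
  midpoint (23,21/2) outside
  → clear

FREE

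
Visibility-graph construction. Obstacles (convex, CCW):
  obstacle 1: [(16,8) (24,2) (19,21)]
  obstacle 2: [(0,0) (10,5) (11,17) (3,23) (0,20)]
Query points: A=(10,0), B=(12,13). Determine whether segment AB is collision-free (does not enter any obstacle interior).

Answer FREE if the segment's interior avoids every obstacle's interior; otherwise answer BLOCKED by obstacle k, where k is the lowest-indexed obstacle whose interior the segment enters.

FREE

Obstacle 1 [(16,8) (24,2) (19,21)]:
  edge (16,8)–(24,2): clear
  edge (24,2)–(19,21): clear
  edge (19,21)–(16,8): clear
  midpoint (11,13/2) outside
  → clear
Obstacle 2 [(0,0) (10,5) (11,17) (3,23) (0,20)]:
  edge (0,0)–(10,5): clear
  edge (10,5)–(11,17): clear
  edge (11,17)–(3,23): clear
  edge (3,23)–(0,20): clear
  edge (0,20)–(0,0): clear
  midpoint (11,13/2) outside
  → clear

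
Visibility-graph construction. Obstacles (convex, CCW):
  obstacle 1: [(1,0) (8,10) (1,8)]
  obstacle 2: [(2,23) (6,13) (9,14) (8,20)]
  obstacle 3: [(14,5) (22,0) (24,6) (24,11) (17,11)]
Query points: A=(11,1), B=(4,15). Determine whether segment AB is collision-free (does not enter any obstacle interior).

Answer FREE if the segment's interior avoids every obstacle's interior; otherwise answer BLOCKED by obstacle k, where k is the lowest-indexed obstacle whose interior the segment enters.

BLOCKED by obstacle 1

Obstacle 1 [(1,0) (8,10) (1,8)]:
  edge (1,0)–(8,10): crosses AB
  edge (8,10)–(1,8): crosses AB
  edge (1,8)–(1,0): clear
  → BLOCKED
Obstacle 2 [(2,23) (6,13) (9,14) (8,20)]:
  edge (2,23)–(6,13): clear
  edge (6,13)–(9,14): clear
  edge (9,14)–(8,20): clear
  edge (8,20)–(2,23): clear
  midpoint (15/2,8) outside
  → clear
Obstacle 3 [(14,5) (22,0) (24,6) (24,11) (17,11)]:
  edge (14,5)–(22,0): clear
  edge (22,0)–(24,6): clear
  edge (24,6)–(24,11): clear
  edge (24,11)–(17,11): clear
  edge (17,11)–(14,5): clear
  midpoint (15/2,8) outside
  → clear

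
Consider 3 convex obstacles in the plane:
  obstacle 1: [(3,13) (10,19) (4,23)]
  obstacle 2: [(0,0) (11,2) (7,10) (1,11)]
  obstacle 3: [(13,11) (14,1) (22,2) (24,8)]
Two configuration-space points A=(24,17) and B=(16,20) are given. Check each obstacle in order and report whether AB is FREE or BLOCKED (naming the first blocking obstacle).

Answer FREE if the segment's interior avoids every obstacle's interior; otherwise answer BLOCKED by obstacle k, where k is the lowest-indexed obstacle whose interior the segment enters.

Obstacle 1 [(3,13) (10,19) (4,23)]:
  edge (3,13)–(10,19): clear
  edge (10,19)–(4,23): clear
  edge (4,23)–(3,13): clear
  midpoint (20,37/2) outside
  → clear
Obstacle 2 [(0,0) (11,2) (7,10) (1,11)]:
  edge (0,0)–(11,2): clear
  edge (11,2)–(7,10): clear
  edge (7,10)–(1,11): clear
  edge (1,11)–(0,0): clear
  midpoint (20,37/2) outside
  → clear
Obstacle 3 [(13,11) (14,1) (22,2) (24,8)]:
  edge (13,11)–(14,1): clear
  edge (14,1)–(22,2): clear
  edge (22,2)–(24,8): clear
  edge (24,8)–(13,11): clear
  midpoint (20,37/2) outside
  → clear

FREE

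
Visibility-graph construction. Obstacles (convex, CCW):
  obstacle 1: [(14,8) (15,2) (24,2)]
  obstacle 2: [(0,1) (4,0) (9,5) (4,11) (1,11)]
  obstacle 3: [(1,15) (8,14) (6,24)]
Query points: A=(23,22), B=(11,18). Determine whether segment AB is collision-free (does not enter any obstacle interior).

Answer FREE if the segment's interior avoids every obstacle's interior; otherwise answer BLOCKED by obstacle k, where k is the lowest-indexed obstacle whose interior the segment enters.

FREE

Obstacle 1 [(14,8) (15,2) (24,2)]:
  edge (14,8)–(15,2): clear
  edge (15,2)–(24,2): clear
  edge (24,2)–(14,8): clear
  midpoint (17,20) outside
  → clear
Obstacle 2 [(0,1) (4,0) (9,5) (4,11) (1,11)]:
  edge (0,1)–(4,0): clear
  edge (4,0)–(9,5): clear
  edge (9,5)–(4,11): clear
  edge (4,11)–(1,11): clear
  edge (1,11)–(0,1): clear
  midpoint (17,20) outside
  → clear
Obstacle 3 [(1,15) (8,14) (6,24)]:
  edge (1,15)–(8,14): clear
  edge (8,14)–(6,24): clear
  edge (6,24)–(1,15): clear
  midpoint (17,20) outside
  → clear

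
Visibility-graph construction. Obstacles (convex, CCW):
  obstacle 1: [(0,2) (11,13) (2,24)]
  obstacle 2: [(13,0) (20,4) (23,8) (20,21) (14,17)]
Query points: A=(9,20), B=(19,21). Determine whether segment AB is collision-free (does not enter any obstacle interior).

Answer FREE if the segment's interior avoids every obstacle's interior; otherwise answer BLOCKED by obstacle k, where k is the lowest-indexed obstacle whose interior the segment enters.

FREE

Obstacle 1 [(0,2) (11,13) (2,24)]:
  edge (0,2)–(11,13): clear
  edge (11,13)–(2,24): clear
  edge (2,24)–(0,2): clear
  midpoint (14,41/2) outside
  → clear
Obstacle 2 [(13,0) (20,4) (23,8) (20,21) (14,17)]:
  edge (13,0)–(20,4): clear
  edge (20,4)–(23,8): clear
  edge (23,8)–(20,21): clear
  edge (20,21)–(14,17): clear
  edge (14,17)–(13,0): clear
  midpoint (14,41/2) outside
  → clear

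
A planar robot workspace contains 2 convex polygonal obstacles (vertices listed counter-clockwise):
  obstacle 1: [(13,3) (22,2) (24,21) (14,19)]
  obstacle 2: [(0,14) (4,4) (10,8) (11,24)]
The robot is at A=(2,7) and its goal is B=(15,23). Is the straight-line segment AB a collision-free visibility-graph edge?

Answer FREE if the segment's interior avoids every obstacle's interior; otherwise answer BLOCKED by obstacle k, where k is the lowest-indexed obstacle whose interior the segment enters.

Obstacle 1 [(13,3) (22,2) (24,21) (14,19)]:
  edge (13,3)–(22,2): clear
  edge (22,2)–(24,21): clear
  edge (24,21)–(14,19): clear
  edge (14,19)–(13,3): clear
  midpoint (17/2,15) outside
  → clear
Obstacle 2 [(0,14) (4,4) (10,8) (11,24)]:
  edge (0,14)–(4,4): crosses AB
  edge (4,4)–(10,8): clear
  edge (10,8)–(11,24): crosses AB
  edge (11,24)–(0,14): clear
  → BLOCKED

BLOCKED by obstacle 2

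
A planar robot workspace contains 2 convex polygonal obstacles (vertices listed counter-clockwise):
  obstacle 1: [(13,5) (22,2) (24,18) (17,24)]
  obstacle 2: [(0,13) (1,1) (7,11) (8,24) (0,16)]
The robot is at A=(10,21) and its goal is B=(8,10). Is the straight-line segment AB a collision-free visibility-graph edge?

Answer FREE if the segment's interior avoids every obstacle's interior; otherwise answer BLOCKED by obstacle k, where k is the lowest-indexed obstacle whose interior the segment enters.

FREE

Obstacle 1 [(13,5) (22,2) (24,18) (17,24)]:
  edge (13,5)–(22,2): clear
  edge (22,2)–(24,18): clear
  edge (24,18)–(17,24): clear
  edge (17,24)–(13,5): clear
  midpoint (9,31/2) outside
  → clear
Obstacle 2 [(0,13) (1,1) (7,11) (8,24) (0,16)]:
  edge (0,13)–(1,1): clear
  edge (1,1)–(7,11): clear
  edge (7,11)–(8,24): clear
  edge (8,24)–(0,16): clear
  edge (0,16)–(0,13): clear
  midpoint (9,31/2) outside
  → clear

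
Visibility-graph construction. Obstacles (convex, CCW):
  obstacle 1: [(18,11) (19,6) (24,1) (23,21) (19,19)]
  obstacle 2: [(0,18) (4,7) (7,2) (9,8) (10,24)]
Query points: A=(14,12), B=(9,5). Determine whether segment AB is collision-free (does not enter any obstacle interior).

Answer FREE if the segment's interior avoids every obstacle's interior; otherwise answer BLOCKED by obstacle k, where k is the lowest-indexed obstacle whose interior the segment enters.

FREE

Obstacle 1 [(18,11) (19,6) (24,1) (23,21) (19,19)]:
  edge (18,11)–(19,6): clear
  edge (19,6)–(24,1): clear
  edge (24,1)–(23,21): clear
  edge (23,21)–(19,19): clear
  edge (19,19)–(18,11): clear
  midpoint (23/2,17/2) outside
  → clear
Obstacle 2 [(0,18) (4,7) (7,2) (9,8) (10,24)]:
  edge (0,18)–(4,7): clear
  edge (4,7)–(7,2): clear
  edge (7,2)–(9,8): clear
  edge (9,8)–(10,24): clear
  edge (10,24)–(0,18): clear
  midpoint (23/2,17/2) outside
  → clear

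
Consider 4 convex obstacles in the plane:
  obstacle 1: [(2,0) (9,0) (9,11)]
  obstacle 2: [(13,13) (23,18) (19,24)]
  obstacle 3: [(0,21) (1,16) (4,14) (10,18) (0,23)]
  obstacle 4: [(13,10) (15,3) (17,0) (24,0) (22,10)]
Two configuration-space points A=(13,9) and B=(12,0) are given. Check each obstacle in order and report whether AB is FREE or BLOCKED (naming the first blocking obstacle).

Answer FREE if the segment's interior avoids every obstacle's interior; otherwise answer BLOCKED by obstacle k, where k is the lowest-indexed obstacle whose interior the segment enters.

FREE

Obstacle 1 [(2,0) (9,0) (9,11)]:
  edge (2,0)–(9,0): clear
  edge (9,0)–(9,11): clear
  edge (9,11)–(2,0): clear
  midpoint (25/2,9/2) outside
  → clear
Obstacle 2 [(13,13) (23,18) (19,24)]:
  edge (13,13)–(23,18): clear
  edge (23,18)–(19,24): clear
  edge (19,24)–(13,13): clear
  midpoint (25/2,9/2) outside
  → clear
Obstacle 3 [(0,21) (1,16) (4,14) (10,18) (0,23)]:
  edge (0,21)–(1,16): clear
  edge (1,16)–(4,14): clear
  edge (4,14)–(10,18): clear
  edge (10,18)–(0,23): clear
  edge (0,23)–(0,21): clear
  midpoint (25/2,9/2) outside
  → clear
Obstacle 4 [(13,10) (15,3) (17,0) (24,0) (22,10)]:
  edge (13,10)–(15,3): clear
  edge (15,3)–(17,0): clear
  edge (17,0)–(24,0): clear
  edge (24,0)–(22,10): clear
  edge (22,10)–(13,10): clear
  midpoint (25/2,9/2) outside
  → clear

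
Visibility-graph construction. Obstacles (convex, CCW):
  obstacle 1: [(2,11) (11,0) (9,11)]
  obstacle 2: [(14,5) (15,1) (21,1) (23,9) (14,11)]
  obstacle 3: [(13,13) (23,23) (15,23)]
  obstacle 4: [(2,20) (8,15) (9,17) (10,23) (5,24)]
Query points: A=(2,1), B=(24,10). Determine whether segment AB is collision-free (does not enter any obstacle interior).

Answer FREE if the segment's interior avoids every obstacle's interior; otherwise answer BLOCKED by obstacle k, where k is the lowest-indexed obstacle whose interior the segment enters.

BLOCKED by obstacle 1

Obstacle 1 [(2,11) (11,0) (9,11)]:
  edge (2,11)–(11,0): crosses AB
  edge (11,0)–(9,11): crosses AB
  edge (9,11)–(2,11): clear
  → BLOCKED
Obstacle 2 [(14,5) (15,1) (21,1) (23,9) (14,11)]:
  edge (14,5)–(15,1): clear
  edge (15,1)–(21,1): clear
  edge (21,1)–(23,9): clear
  edge (23,9)–(14,11): crosses AB
  edge (14,11)–(14,5): crosses AB
  → BLOCKED
Obstacle 3 [(13,13) (23,23) (15,23)]:
  edge (13,13)–(23,23): clear
  edge (23,23)–(15,23): clear
  edge (15,23)–(13,13): clear
  midpoint (13,11/2) outside
  → clear
Obstacle 4 [(2,20) (8,15) (9,17) (10,23) (5,24)]:
  edge (2,20)–(8,15): clear
  edge (8,15)–(9,17): clear
  edge (9,17)–(10,23): clear
  edge (10,23)–(5,24): clear
  edge (5,24)–(2,20): clear
  midpoint (13,11/2) outside
  → clear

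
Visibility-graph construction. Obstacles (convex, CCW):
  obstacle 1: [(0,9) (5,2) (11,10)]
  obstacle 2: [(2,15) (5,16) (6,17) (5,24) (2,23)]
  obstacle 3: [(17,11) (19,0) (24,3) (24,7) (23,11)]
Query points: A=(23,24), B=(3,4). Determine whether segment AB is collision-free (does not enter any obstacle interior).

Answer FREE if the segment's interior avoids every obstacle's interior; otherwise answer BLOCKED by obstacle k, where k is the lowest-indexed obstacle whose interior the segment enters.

BLOCKED by obstacle 1

Obstacle 1 [(0,9) (5,2) (11,10)]:
  edge (0,9)–(5,2): crosses AB
  edge (5,2)–(11,10): clear
  edge (11,10)–(0,9): crosses AB
  → BLOCKED
Obstacle 2 [(2,15) (5,16) (6,17) (5,24) (2,23)]:
  edge (2,15)–(5,16): clear
  edge (5,16)–(6,17): clear
  edge (6,17)–(5,24): clear
  edge (5,24)–(2,23): clear
  edge (2,23)–(2,15): clear
  midpoint (13,14) outside
  → clear
Obstacle 3 [(17,11) (19,0) (24,3) (24,7) (23,11)]:
  edge (17,11)–(19,0): clear
  edge (19,0)–(24,3): clear
  edge (24,3)–(24,7): clear
  edge (24,7)–(23,11): clear
  edge (23,11)–(17,11): clear
  midpoint (13,14) outside
  → clear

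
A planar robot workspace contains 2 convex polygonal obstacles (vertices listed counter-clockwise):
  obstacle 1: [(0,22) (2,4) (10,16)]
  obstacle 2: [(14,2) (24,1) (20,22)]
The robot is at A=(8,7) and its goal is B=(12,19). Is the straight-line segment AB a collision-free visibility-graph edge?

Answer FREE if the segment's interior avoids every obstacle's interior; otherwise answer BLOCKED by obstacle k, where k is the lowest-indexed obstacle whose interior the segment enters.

Obstacle 1 [(0,22) (2,4) (10,16)]:
  edge (0,22)–(2,4): clear
  edge (2,4)–(10,16): clear
  edge (10,16)–(0,22): clear
  midpoint (10,13) outside
  → clear
Obstacle 2 [(14,2) (24,1) (20,22)]:
  edge (14,2)–(24,1): clear
  edge (24,1)–(20,22): clear
  edge (20,22)–(14,2): clear
  midpoint (10,13) outside
  → clear

FREE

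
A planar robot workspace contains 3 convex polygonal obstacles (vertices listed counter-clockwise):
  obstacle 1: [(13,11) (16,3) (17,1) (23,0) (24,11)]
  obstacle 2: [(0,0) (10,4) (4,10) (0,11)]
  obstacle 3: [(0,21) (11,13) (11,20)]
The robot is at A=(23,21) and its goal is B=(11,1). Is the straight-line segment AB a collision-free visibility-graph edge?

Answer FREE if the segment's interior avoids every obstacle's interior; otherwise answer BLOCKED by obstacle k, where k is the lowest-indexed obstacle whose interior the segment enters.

BLOCKED by obstacle 1

Obstacle 1 [(13,11) (16,3) (17,1) (23,0) (24,11)]:
  edge (13,11)–(16,3): crosses AB
  edge (16,3)–(17,1): clear
  edge (17,1)–(23,0): clear
  edge (23,0)–(24,11): clear
  edge (24,11)–(13,11): crosses AB
  → BLOCKED
Obstacle 2 [(0,0) (10,4) (4,10) (0,11)]:
  edge (0,0)–(10,4): clear
  edge (10,4)–(4,10): clear
  edge (4,10)–(0,11): clear
  edge (0,11)–(0,0): clear
  midpoint (17,11) outside
  → clear
Obstacle 3 [(0,21) (11,13) (11,20)]:
  edge (0,21)–(11,13): clear
  edge (11,13)–(11,20): clear
  edge (11,20)–(0,21): clear
  midpoint (17,11) outside
  → clear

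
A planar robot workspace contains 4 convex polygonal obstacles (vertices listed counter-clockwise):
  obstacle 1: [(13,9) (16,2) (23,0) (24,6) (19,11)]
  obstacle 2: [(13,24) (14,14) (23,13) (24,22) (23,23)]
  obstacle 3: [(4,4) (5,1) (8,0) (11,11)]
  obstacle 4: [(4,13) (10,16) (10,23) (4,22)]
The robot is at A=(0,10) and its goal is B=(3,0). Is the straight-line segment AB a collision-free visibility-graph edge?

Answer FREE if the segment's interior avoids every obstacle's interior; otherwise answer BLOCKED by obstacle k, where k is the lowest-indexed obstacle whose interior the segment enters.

FREE

Obstacle 1 [(13,9) (16,2) (23,0) (24,6) (19,11)]:
  edge (13,9)–(16,2): clear
  edge (16,2)–(23,0): clear
  edge (23,0)–(24,6): clear
  edge (24,6)–(19,11): clear
  edge (19,11)–(13,9): clear
  midpoint (3/2,5) outside
  → clear
Obstacle 2 [(13,24) (14,14) (23,13) (24,22) (23,23)]:
  edge (13,24)–(14,14): clear
  edge (14,14)–(23,13): clear
  edge (23,13)–(24,22): clear
  edge (24,22)–(23,23): clear
  edge (23,23)–(13,24): clear
  midpoint (3/2,5) outside
  → clear
Obstacle 3 [(4,4) (5,1) (8,0) (11,11)]:
  edge (4,4)–(5,1): clear
  edge (5,1)–(8,0): clear
  edge (8,0)–(11,11): clear
  edge (11,11)–(4,4): clear
  midpoint (3/2,5) outside
  → clear
Obstacle 4 [(4,13) (10,16) (10,23) (4,22)]:
  edge (4,13)–(10,16): clear
  edge (10,16)–(10,23): clear
  edge (10,23)–(4,22): clear
  edge (4,22)–(4,13): clear
  midpoint (3/2,5) outside
  → clear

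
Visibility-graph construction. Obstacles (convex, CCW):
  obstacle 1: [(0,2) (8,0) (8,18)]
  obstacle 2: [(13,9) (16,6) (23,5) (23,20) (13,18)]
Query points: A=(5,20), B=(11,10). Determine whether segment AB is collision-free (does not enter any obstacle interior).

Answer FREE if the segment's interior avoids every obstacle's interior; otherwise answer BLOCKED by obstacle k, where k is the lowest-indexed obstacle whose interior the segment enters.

Obstacle 1 [(0,2) (8,0) (8,18)]:
  edge (0,2)–(8,0): clear
  edge (8,0)–(8,18): crosses AB
  edge (8,18)–(0,2): crosses AB
  → BLOCKED
Obstacle 2 [(13,9) (16,6) (23,5) (23,20) (13,18)]:
  edge (13,9)–(16,6): clear
  edge (16,6)–(23,5): clear
  edge (23,5)–(23,20): clear
  edge (23,20)–(13,18): clear
  edge (13,18)–(13,9): clear
  midpoint (8,15) outside
  → clear

BLOCKED by obstacle 1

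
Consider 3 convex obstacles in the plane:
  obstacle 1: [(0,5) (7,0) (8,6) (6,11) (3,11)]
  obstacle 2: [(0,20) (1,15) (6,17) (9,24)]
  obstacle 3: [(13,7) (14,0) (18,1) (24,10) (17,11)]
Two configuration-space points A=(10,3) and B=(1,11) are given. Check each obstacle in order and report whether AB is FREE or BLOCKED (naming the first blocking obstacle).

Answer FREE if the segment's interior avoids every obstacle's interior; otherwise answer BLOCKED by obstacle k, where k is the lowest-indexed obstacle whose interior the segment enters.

Obstacle 1 [(0,5) (7,0) (8,6) (6,11) (3,11)]:
  edge (0,5)–(7,0): clear
  edge (7,0)–(8,6): crosses AB
  edge (8,6)–(6,11): clear
  edge (6,11)–(3,11): clear
  edge (3,11)–(0,5): crosses AB
  → BLOCKED
Obstacle 2 [(0,20) (1,15) (6,17) (9,24)]:
  edge (0,20)–(1,15): clear
  edge (1,15)–(6,17): clear
  edge (6,17)–(9,24): clear
  edge (9,24)–(0,20): clear
  midpoint (11/2,7) outside
  → clear
Obstacle 3 [(13,7) (14,0) (18,1) (24,10) (17,11)]:
  edge (13,7)–(14,0): clear
  edge (14,0)–(18,1): clear
  edge (18,1)–(24,10): clear
  edge (24,10)–(17,11): clear
  edge (17,11)–(13,7): clear
  midpoint (11/2,7) outside
  → clear

BLOCKED by obstacle 1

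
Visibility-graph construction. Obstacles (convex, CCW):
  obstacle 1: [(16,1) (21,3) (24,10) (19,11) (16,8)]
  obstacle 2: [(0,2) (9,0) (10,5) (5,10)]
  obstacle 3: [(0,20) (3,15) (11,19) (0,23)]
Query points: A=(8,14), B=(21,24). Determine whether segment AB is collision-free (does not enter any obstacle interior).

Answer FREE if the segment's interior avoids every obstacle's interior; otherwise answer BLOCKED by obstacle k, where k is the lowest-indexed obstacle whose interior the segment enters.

FREE

Obstacle 1 [(16,1) (21,3) (24,10) (19,11) (16,8)]:
  edge (16,1)–(21,3): clear
  edge (21,3)–(24,10): clear
  edge (24,10)–(19,11): clear
  edge (19,11)–(16,8): clear
  edge (16,8)–(16,1): clear
  midpoint (29/2,19) outside
  → clear
Obstacle 2 [(0,2) (9,0) (10,5) (5,10)]:
  edge (0,2)–(9,0): clear
  edge (9,0)–(10,5): clear
  edge (10,5)–(5,10): clear
  edge (5,10)–(0,2): clear
  midpoint (29/2,19) outside
  → clear
Obstacle 3 [(0,20) (3,15) (11,19) (0,23)]:
  edge (0,20)–(3,15): clear
  edge (3,15)–(11,19): clear
  edge (11,19)–(0,23): clear
  edge (0,23)–(0,20): clear
  midpoint (29/2,19) outside
  → clear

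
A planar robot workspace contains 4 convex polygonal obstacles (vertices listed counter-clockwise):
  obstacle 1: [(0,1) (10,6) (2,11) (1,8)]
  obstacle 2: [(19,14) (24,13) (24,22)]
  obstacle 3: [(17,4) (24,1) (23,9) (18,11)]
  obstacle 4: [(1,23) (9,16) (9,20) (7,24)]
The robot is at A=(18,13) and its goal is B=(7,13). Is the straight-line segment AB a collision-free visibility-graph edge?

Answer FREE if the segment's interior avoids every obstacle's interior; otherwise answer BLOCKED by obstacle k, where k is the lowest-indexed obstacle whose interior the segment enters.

Obstacle 1 [(0,1) (10,6) (2,11) (1,8)]:
  edge (0,1)–(10,6): clear
  edge (10,6)–(2,11): clear
  edge (2,11)–(1,8): clear
  edge (1,8)–(0,1): clear
  midpoint (25/2,13) outside
  → clear
Obstacle 2 [(19,14) (24,13) (24,22)]:
  edge (19,14)–(24,13): clear
  edge (24,13)–(24,22): clear
  edge (24,22)–(19,14): clear
  midpoint (25/2,13) outside
  → clear
Obstacle 3 [(17,4) (24,1) (23,9) (18,11)]:
  edge (17,4)–(24,1): clear
  edge (24,1)–(23,9): clear
  edge (23,9)–(18,11): clear
  edge (18,11)–(17,4): clear
  midpoint (25/2,13) outside
  → clear
Obstacle 4 [(1,23) (9,16) (9,20) (7,24)]:
  edge (1,23)–(9,16): clear
  edge (9,16)–(9,20): clear
  edge (9,20)–(7,24): clear
  edge (7,24)–(1,23): clear
  midpoint (25/2,13) outside
  → clear

FREE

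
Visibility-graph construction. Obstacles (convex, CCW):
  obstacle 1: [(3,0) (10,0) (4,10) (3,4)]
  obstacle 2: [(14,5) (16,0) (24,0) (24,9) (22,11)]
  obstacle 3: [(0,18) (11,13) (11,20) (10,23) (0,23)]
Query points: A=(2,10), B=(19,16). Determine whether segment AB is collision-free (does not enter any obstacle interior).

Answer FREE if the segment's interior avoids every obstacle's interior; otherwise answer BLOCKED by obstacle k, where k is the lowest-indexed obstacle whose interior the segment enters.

BLOCKED by obstacle 3

Obstacle 1 [(3,0) (10,0) (4,10) (3,4)]:
  edge (3,0)–(10,0): clear
  edge (10,0)–(4,10): clear
  edge (4,10)–(3,4): clear
  edge (3,4)–(3,0): clear
  midpoint (21/2,13) outside
  → clear
Obstacle 2 [(14,5) (16,0) (24,0) (24,9) (22,11)]:
  edge (14,5)–(16,0): clear
  edge (16,0)–(24,0): clear
  edge (24,0)–(24,9): clear
  edge (24,9)–(22,11): clear
  edge (22,11)–(14,5): clear
  midpoint (21/2,13) outside
  → clear
Obstacle 3 [(0,18) (11,13) (11,20) (10,23) (0,23)]:
  edge (0,18)–(11,13): crosses AB
  edge (11,13)–(11,20): crosses AB
  edge (11,20)–(10,23): clear
  edge (10,23)–(0,23): clear
  edge (0,23)–(0,18): clear
  → BLOCKED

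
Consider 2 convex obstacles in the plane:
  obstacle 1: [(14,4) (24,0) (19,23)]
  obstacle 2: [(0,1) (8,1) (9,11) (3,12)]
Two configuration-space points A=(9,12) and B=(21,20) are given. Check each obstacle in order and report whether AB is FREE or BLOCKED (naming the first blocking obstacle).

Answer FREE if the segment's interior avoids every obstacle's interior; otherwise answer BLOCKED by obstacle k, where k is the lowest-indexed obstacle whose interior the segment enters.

BLOCKED by obstacle 1

Obstacle 1 [(14,4) (24,0) (19,23)]:
  edge (14,4)–(24,0): clear
  edge (24,0)–(19,23): crosses AB
  edge (19,23)–(14,4): crosses AB
  → BLOCKED
Obstacle 2 [(0,1) (8,1) (9,11) (3,12)]:
  edge (0,1)–(8,1): clear
  edge (8,1)–(9,11): clear
  edge (9,11)–(3,12): clear
  edge (3,12)–(0,1): clear
  midpoint (15,16) outside
  → clear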